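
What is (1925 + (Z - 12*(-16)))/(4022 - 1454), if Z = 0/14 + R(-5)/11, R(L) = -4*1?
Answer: 7761/9416 ≈ 0.82423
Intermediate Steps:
R(L) = -4
Z = -4/11 (Z = 0/14 - 4/11 = 0*(1/14) - 4*1/11 = 0 - 4/11 = -4/11 ≈ -0.36364)
(1925 + (Z - 12*(-16)))/(4022 - 1454) = (1925 + (-4/11 - 12*(-16)))/(4022 - 1454) = (1925 + (-4/11 + 192))/2568 = (1925 + 2108/11)*(1/2568) = (23283/11)*(1/2568) = 7761/9416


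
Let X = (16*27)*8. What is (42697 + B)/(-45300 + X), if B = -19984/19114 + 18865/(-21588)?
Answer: -1258385754793/1233301185072 ≈ -1.0203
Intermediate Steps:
B = -56571443/29473788 (B = -19984*1/19114 + 18865*(-1/21588) = -9992/9557 - 2695/3084 = -56571443/29473788 ≈ -1.9194)
X = 3456 (X = 432*8 = 3456)
(42697 + B)/(-45300 + X) = (42697 - 56571443/29473788)/(-45300 + 3456) = (1258385754793/29473788)/(-41844) = (1258385754793/29473788)*(-1/41844) = -1258385754793/1233301185072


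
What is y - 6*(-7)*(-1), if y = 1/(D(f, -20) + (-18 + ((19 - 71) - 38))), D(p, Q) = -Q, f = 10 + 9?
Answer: -3697/88 ≈ -42.011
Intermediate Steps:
f = 19
y = -1/88 (y = 1/(-1*(-20) + (-18 + ((19 - 71) - 38))) = 1/(20 + (-18 + (-52 - 38))) = 1/(20 + (-18 - 90)) = 1/(20 - 108) = 1/(-88) = -1/88 ≈ -0.011364)
y - 6*(-7)*(-1) = -1/88 - 6*(-7)*(-1) = -1/88 + 42*(-1) = -1/88 - 42 = -3697/88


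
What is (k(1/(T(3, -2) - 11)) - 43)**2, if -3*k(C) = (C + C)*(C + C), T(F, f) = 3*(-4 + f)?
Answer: 11770731049/6365529 ≈ 1849.1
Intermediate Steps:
T(F, f) = -12 + 3*f
k(C) = -4*C**2/3 (k(C) = -(C + C)*(C + C)/3 = -2*C*2*C/3 = -4*C**2/3)
(k(1/(T(3, -2) - 11)) - 43)**2 = (-4/(3*((-12 + 3*(-2)) - 11)**2) - 43)**2 = (-4/(3*((-12 - 6) - 11)**2) - 43)**2 = (-4/(3*(-18 - 11)**2) - 43)**2 = (-4*(1/(-29))**2/3 - 43)**2 = (-4*(-1/29)**2/3 - 43)**2 = (-4/3*1/841 - 43)**2 = (-4/2523 - 43)**2 = (-108493/2523)**2 = 11770731049/6365529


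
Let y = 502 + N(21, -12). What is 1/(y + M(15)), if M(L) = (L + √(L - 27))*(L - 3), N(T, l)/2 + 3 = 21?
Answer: 359/258626 - 6*I*√3/129313 ≈ 0.0013881 - 8.0365e-5*I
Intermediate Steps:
N(T, l) = 36 (N(T, l) = -6 + 2*21 = -6 + 42 = 36)
M(L) = (-3 + L)*(L + √(-27 + L)) (M(L) = (L + √(-27 + L))*(-3 + L) = (-3 + L)*(L + √(-27 + L)))
y = 538 (y = 502 + 36 = 538)
1/(y + M(15)) = 1/(538 + (15² - 3*15 - 3*√(-27 + 15) + 15*√(-27 + 15))) = 1/(538 + (225 - 45 - 6*I*√3 + 15*√(-12))) = 1/(538 + (225 - 45 - 6*I*√3 + 15*(2*I*√3))) = 1/(538 + (225 - 45 - 6*I*√3 + 30*I*√3)) = 1/(538 + (180 + 24*I*√3)) = 1/(718 + 24*I*√3)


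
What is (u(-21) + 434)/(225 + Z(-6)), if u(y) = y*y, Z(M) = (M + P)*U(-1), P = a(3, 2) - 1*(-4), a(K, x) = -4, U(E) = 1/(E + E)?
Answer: 875/228 ≈ 3.8377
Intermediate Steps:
U(E) = 1/(2*E)
P = 0 (P = -4 - 1*(-4) = -4 + 4 = 0)
Z(M) = -M/2 (Z(M) = (M + 0)*((½)/(-1)) = M*((½)*(-1)) = M*(-½) = -M/2)
u(y) = y²
(u(-21) + 434)/(225 + Z(-6)) = ((-21)² + 434)/(225 - ½*(-6)) = (441 + 434)/(225 + 3) = 875/228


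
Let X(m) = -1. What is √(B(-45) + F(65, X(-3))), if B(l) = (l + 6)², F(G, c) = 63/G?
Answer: 12*√44655/65 ≈ 39.012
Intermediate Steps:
B(l) = (6 + l)²
√(B(-45) + F(65, X(-3))) = √((6 - 45)² + 63/65) = √((-39)² + 63*(1/65)) = √(1521 + 63/65) = √(98928/65) = 12*√44655/65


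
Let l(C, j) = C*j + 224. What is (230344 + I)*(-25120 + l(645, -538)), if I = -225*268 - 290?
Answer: -63132531124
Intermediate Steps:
I = -60590 (I = -60300 - 290 = -60590)
l(C, j) = 224 + C*j
(230344 + I)*(-25120 + l(645, -538)) = (230344 - 60590)*(-25120 + (224 + 645*(-538))) = 169754*(-25120 + (224 - 347010)) = 169754*(-25120 - 346786) = 169754*(-371906) = -63132531124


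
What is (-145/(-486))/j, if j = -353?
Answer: -145/171558 ≈ -0.00084519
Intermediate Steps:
(-145/(-486))/j = -145/(-486)/(-353) = -145*(-1/486)*(-1/353) = (145/486)*(-1/353) = -145/171558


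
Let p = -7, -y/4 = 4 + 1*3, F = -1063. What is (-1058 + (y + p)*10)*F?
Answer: 1496704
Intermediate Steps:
y = -28 (y = -4*(4 + 1*3) = -4*(4 + 3) = -4*7 = -28)
(-1058 + (y + p)*10)*F = (-1058 + (-28 - 7)*10)*(-1063) = (-1058 - 35*10)*(-1063) = (-1058 - 350)*(-1063) = -1408*(-1063) = 1496704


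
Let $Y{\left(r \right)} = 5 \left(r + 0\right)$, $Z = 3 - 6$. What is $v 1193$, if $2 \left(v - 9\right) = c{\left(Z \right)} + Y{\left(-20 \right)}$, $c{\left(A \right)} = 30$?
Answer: $-31018$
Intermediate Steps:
$Z = -3$ ($Z = 3 - 6 = -3$)
$Y{\left(r \right)} = 5 r$
$v = -26$ ($v = 9 + \frac{30 + 5 \left(-20\right)}{2} = 9 + \frac{30 - 100}{2} = 9 + \frac{1}{2} \left(-70\right) = 9 - 35 = -26$)
$v 1193 = \left(-26\right) 1193 = -31018$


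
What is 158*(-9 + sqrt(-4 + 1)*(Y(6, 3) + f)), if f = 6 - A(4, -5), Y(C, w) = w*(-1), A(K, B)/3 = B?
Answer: -1422 + 2844*I*sqrt(3) ≈ -1422.0 + 4926.0*I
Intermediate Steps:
A(K, B) = 3*B
Y(C, w) = -w
f = 21 (f = 6 - 3*(-5) = 6 - 1*(-15) = 6 + 15 = 21)
158*(-9 + sqrt(-4 + 1)*(Y(6, 3) + f)) = 158*(-9 + sqrt(-4 + 1)*(-1*3 + 21)) = 158*(-9 + sqrt(-3)*(-3 + 21)) = 158*(-9 + (I*sqrt(3))*18) = 158*(-9 + 18*I*sqrt(3)) = -1422 + 2844*I*sqrt(3)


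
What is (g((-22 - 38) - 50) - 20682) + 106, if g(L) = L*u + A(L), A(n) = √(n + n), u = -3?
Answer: -20246 + 2*I*√55 ≈ -20246.0 + 14.832*I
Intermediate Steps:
A(n) = √2*√n (A(n) = √(2*n) = √2*√n)
g(L) = -3*L + √2*√L (g(L) = L*(-3) + √2*√L = -3*L + √2*√L)
(g((-22 - 38) - 50) - 20682) + 106 = ((-3*((-22 - 38) - 50) + √2*√((-22 - 38) - 50)) - 20682) + 106 = ((-3*(-60 - 50) + √2*√(-60 - 50)) - 20682) + 106 = ((-3*(-110) + √2*√(-110)) - 20682) + 106 = ((330 + √2*(I*√110)) - 20682) + 106 = ((330 + 2*I*√55) - 20682) + 106 = (-20352 + 2*I*√55) + 106 = -20246 + 2*I*√55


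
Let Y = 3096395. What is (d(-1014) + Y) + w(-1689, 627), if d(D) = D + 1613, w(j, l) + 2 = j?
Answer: 3095303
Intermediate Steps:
w(j, l) = -2 + j
d(D) = 1613 + D
(d(-1014) + Y) + w(-1689, 627) = ((1613 - 1014) + 3096395) + (-2 - 1689) = (599 + 3096395) - 1691 = 3096994 - 1691 = 3095303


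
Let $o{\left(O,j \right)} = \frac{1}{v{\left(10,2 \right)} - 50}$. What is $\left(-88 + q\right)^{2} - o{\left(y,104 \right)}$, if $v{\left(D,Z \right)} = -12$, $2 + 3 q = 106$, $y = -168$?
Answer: $\frac{1587209}{558} \approx 2844.5$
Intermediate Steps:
$q = \frac{104}{3}$ ($q = - \frac{2}{3} + \frac{1}{3} \cdot 106 = - \frac{2}{3} + \frac{106}{3} = \frac{104}{3} \approx 34.667$)
$o{\left(O,j \right)} = - \frac{1}{62}$ ($o{\left(O,j \right)} = \frac{1}{-12 - 50} = \frac{1}{-62} = - \frac{1}{62}$)
$\left(-88 + q\right)^{2} - o{\left(y,104 \right)} = \left(-88 + \frac{104}{3}\right)^{2} - - \frac{1}{62} = \left(- \frac{160}{3}\right)^{2} + \frac{1}{62} = \frac{25600}{9} + \frac{1}{62} = \frac{1587209}{558}$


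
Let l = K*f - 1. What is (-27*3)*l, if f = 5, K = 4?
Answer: -1539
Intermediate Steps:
l = 19 (l = 4*5 - 1 = 20 - 1 = 19)
(-27*3)*l = -27*3*19 = -81*19 = -1539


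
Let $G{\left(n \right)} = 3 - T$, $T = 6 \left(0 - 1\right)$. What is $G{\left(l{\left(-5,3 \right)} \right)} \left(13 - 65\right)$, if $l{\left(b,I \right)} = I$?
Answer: $-468$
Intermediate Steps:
$T = -6$ ($T = 6 \left(-1\right) = -6$)
$G{\left(n \right)} = 9$ ($G{\left(n \right)} = 3 - -6 = 3 + 6 = 9$)
$G{\left(l{\left(-5,3 \right)} \right)} \left(13 - 65\right) = 9 \left(13 - 65\right) = 9 \left(-52\right) = -468$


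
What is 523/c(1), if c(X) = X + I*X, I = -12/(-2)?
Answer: 523/7 ≈ 74.714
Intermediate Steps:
I = 6 (I = -12*(-½) = 6)
c(X) = 7*X (c(X) = X + 6*X = 7*X)
523/c(1) = 523/((7*1)) = 523/7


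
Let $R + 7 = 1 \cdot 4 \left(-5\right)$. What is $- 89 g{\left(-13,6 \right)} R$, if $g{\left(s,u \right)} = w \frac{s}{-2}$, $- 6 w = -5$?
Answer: $\frac{52065}{4} \approx 13016.0$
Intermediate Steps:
$w = \frac{5}{6}$ ($w = \left(- \frac{1}{6}\right) \left(-5\right) = \frac{5}{6} \approx 0.83333$)
$R = -27$ ($R = -7 + 1 \cdot 4 \left(-5\right) = -7 + 4 \left(-5\right) = -7 - 20 = -27$)
$g{\left(s,u \right)} = - \frac{5 s}{12}$ ($g{\left(s,u \right)} = \frac{5 \frac{s}{-2}}{6} = \frac{5 s \left(- \frac{1}{2}\right)}{6} = \frac{5 \left(- \frac{s}{2}\right)}{6} = - \frac{5 s}{12}$)
$- 89 g{\left(-13,6 \right)} R = - 89 \left(\left(- \frac{5}{12}\right) \left(-13\right)\right) \left(-27\right) = \left(-89\right) \frac{65}{12} \left(-27\right) = \left(- \frac{5785}{12}\right) \left(-27\right) = \frac{52065}{4}$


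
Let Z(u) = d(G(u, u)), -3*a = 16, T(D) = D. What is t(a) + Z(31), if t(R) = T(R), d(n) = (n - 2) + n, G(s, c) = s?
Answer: 164/3 ≈ 54.667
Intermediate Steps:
a = -16/3 (a = -⅓*16 = -16/3 ≈ -5.3333)
d(n) = -2 + 2*n (d(n) = (-2 + n) + n = -2 + 2*n)
t(R) = R
Z(u) = -2 + 2*u
t(a) + Z(31) = -16/3 + (-2 + 2*31) = -16/3 + (-2 + 62) = -16/3 + 60 = 164/3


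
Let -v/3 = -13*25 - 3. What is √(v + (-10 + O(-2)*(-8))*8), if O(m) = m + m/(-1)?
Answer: 2*√226 ≈ 30.067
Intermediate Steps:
v = 984 (v = -3*(-13*25 - 3) = -3*(-325 - 3) = -3*(-328) = 984)
O(m) = 0 (O(m) = m + m*(-1) = m - m = 0)
√(v + (-10 + O(-2)*(-8))*8) = √(984 + (-10 + 0*(-8))*8) = √(984 + (-10 + 0)*8) = √(984 - 10*8) = √(984 - 80) = √904 = 2*√226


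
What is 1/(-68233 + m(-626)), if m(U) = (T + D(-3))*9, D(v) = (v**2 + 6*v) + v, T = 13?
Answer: -1/68224 ≈ -1.4658e-5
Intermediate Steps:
D(v) = v**2 + 7*v
m(U) = 9 (m(U) = (13 - 3*(7 - 3))*9 = (13 - 3*4)*9 = (13 - 12)*9 = 1*9 = 9)
1/(-68233 + m(-626)) = 1/(-68233 + 9) = 1/(-68224) = -1/68224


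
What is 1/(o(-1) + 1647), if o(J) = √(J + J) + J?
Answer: 823/1354659 - I*√2/2709318 ≈ 0.00060753 - 5.2198e-7*I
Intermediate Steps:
o(J) = J + √2*√J (o(J) = √(2*J) + J = √2*√J + J = J + √2*√J)
1/(o(-1) + 1647) = 1/((-1 + √2*√(-1)) + 1647) = 1/((-1 + √2*I) + 1647) = 1/((-1 + I*√2) + 1647) = 1/(1646 + I*√2)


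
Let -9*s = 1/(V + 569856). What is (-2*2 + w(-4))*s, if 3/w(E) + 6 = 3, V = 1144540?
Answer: 5/15429564 ≈ 3.2405e-7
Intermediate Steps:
w(E) = -1 (w(E) = 3/(-6 + 3) = 3/(-3) = 3*(-⅓) = -1)
s = -1/15429564 (s = -1/(9*(1144540 + 569856)) = -⅑/1714396 = -⅑*1/1714396 = -1/15429564 ≈ -6.4811e-8)
(-2*2 + w(-4))*s = (-2*2 - 1)*(-1/15429564) = (-4 - 1)*(-1/15429564) = -5*(-1/15429564) = 5/15429564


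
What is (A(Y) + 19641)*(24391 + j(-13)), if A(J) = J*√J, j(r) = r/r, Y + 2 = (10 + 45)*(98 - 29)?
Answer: 479083272 + 92518856*√3793 ≈ 6.1771e+9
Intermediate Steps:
Y = 3793 (Y = -2 + (10 + 45)*(98 - 29) = -2 + 55*69 = -2 + 3795 = 3793)
j(r) = 1
A(J) = J^(3/2)
(A(Y) + 19641)*(24391 + j(-13)) = (3793^(3/2) + 19641)*(24391 + 1) = (3793*√3793 + 19641)*24392 = (19641 + 3793*√3793)*24392 = 479083272 + 92518856*√3793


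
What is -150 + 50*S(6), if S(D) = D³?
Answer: 10650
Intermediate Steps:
-150 + 50*S(6) = -150 + 50*6³ = -150 + 50*216 = -150 + 10800 = 10650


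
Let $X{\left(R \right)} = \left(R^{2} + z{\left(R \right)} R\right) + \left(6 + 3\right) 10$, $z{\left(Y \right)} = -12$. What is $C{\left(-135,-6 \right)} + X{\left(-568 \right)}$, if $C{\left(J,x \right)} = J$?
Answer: $329395$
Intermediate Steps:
$X{\left(R \right)} = 90 + R^{2} - 12 R$ ($X{\left(R \right)} = \left(R^{2} - 12 R\right) + \left(6 + 3\right) 10 = \left(R^{2} - 12 R\right) + 9 \cdot 10 = \left(R^{2} - 12 R\right) + 90 = 90 + R^{2} - 12 R$)
$C{\left(-135,-6 \right)} + X{\left(-568 \right)} = -135 + \left(90 + \left(-568\right)^{2} - -6816\right) = -135 + \left(90 + 322624 + 6816\right) = -135 + 329530 = 329395$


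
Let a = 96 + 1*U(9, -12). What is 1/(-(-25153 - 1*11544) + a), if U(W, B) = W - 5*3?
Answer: 1/36787 ≈ 2.7184e-5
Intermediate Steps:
U(W, B) = -15 + W (U(W, B) = W - 15 = -15 + W)
a = 90 (a = 96 + 1*(-15 + 9) = 96 + 1*(-6) = 96 - 6 = 90)
1/(-(-25153 - 1*11544) + a) = 1/(-(-25153 - 1*11544) + 90) = 1/(-(-25153 - 11544) + 90) = 1/(-1*(-36697) + 90) = 1/(36697 + 90) = 1/36787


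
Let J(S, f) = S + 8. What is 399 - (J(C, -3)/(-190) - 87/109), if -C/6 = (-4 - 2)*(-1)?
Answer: 4138384/10355 ≈ 399.65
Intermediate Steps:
C = -36 (C = -6*(-4 - 2)*(-1) = -(-36)*(-1) = -6*6 = -36)
J(S, f) = 8 + S
399 - (J(C, -3)/(-190) - 87/109) = 399 - ((8 - 36)/(-190) - 87/109) = 399 - (-28*(-1/190) - 87*1/109) = 399 - (14/95 - 87/109) = 399 - 1*(-6739/10355) = 399 + 6739/10355 = 4138384/10355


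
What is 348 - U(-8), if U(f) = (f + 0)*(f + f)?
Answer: 220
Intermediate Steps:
U(f) = 2*f² (U(f) = f*(2*f) = 2*f²)
348 - U(-8) = 348 - 2*(-8)² = 348 - 2*64 = 348 - 1*128 = 348 - 128 = 220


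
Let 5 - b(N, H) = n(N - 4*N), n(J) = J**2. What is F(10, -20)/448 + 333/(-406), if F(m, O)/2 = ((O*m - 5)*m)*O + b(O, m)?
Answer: 1079417/6496 ≈ 166.17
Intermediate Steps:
b(N, H) = 5 - 9*N**2 (b(N, H) = 5 - (N - 4*N)**2 = 5 - (-3*N)**2 = 5 - 9*N**2)
F(m, O) = 10 - 18*O**2 + 2*O*m*(-5 + O*m) (F(m, O) = 2*(((O*m - 5)*m)*O + (5 - 9*O**2)) = 2*(((-5 + O*m)*m)*O + (5 - 9*O**2)) = 2*((m*(-5 + O*m))*O + (5 - 9*O**2)) = 2*(O*m*(-5 + O*m) + (5 - 9*O**2)) = 2*(5 - 9*O**2 + O*m*(-5 + O*m)) = 10 - 18*O**2 + 2*O*m*(-5 + O*m))
F(10, -20)/448 + 333/(-406) = (10 - 18*(-20)**2 - 10*(-20)*10 + 2*(-20)**2*10**2)/448 + 333/(-406) = (10 - 18*400 + 2000 + 2*400*100)*(1/448) + 333*(-1/406) = (10 - 7200 + 2000 + 80000)*(1/448) - 333/406 = 74810*(1/448) - 333/406 = 37405/224 - 333/406 = 1079417/6496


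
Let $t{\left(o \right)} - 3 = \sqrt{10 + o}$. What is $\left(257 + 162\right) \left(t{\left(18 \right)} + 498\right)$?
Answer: $209919 + 838 \sqrt{7} \approx 2.1214 \cdot 10^{5}$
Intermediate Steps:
$t{\left(o \right)} = 3 + \sqrt{10 + o}$
$\left(257 + 162\right) \left(t{\left(18 \right)} + 498\right) = \left(257 + 162\right) \left(\left(3 + \sqrt{10 + 18}\right) + 498\right) = 419 \left(\left(3 + \sqrt{28}\right) + 498\right) = 419 \left(\left(3 + 2 \sqrt{7}\right) + 498\right) = 419 \left(501 + 2 \sqrt{7}\right) = 209919 + 838 \sqrt{7}$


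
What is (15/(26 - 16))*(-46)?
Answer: -69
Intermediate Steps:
(15/(26 - 16))*(-46) = (15/10)*(-46) = ((⅒)*15)*(-46) = (3/2)*(-46) = -69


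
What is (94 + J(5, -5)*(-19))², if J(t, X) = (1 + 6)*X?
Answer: 576081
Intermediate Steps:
J(t, X) = 7*X
(94 + J(5, -5)*(-19))² = (94 + (7*(-5))*(-19))² = (94 - 35*(-19))² = (94 + 665)² = 759² = 576081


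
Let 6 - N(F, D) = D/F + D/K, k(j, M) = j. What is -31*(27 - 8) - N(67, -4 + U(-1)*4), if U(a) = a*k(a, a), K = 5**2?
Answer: -595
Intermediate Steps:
K = 25
U(a) = a**2 (U(a) = a*a = a**2)
N(F, D) = 6 - D/25 - D/F (N(F, D) = 6 - (D/F + D/25) = 6 - (D/25 + D/F) = 6 + (-D/25 - D/F) = 6 - D/25 - D/F)
-31*(27 - 8) - N(67, -4 + U(-1)*4) = -31*(27 - 8) - (6 - (-4 + (-1)**2*4)/25 - 1*(-4 + (-1)**2*4)/67) = -31*19 - (6 - (-4 + 1*4)/25 - 1*(-4 + 1*4)*1/67) = -589 - (6 - (-4 + 4)/25 - 1*(-4 + 4)*1/67) = -589 - (6 - 1/25*0 - 1*0*1/67) = -589 - (6 + 0 + 0) = -589 - 1*6 = -589 - 6 = -595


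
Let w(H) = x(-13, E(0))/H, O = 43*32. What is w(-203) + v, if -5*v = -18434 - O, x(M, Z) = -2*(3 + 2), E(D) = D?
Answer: 804296/203 ≈ 3962.1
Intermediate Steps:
O = 1376
x(M, Z) = -10 (x(M, Z) = -2*5 = -10)
v = 3962 (v = -(-18434 - 1*1376)/5 = -(-18434 - 1376)/5 = -⅕*(-19810) = 3962)
w(H) = -10/H
w(-203) + v = -10/(-203) + 3962 = -10*(-1/203) + 3962 = 10/203 + 3962 = 804296/203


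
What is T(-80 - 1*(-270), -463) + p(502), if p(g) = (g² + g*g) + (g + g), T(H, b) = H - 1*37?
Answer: 505165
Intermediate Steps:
T(H, b) = -37 + H (T(H, b) = H - 37 = -37 + H)
p(g) = 2*g + 2*g² (p(g) = (g² + g²) + 2*g = 2*g² + 2*g = 2*g + 2*g²)
T(-80 - 1*(-270), -463) + p(502) = (-37 + (-80 - 1*(-270))) + 2*502*(1 + 502) = (-37 + (-80 + 270)) + 2*502*503 = (-37 + 190) + 505012 = 153 + 505012 = 505165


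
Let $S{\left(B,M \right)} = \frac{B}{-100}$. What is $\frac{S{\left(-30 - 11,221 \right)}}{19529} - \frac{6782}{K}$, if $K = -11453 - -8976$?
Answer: $\frac{13244669357}{4837333300} \approx 2.738$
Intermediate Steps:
$S{\left(B,M \right)} = - \frac{B}{100}$ ($S{\left(B,M \right)} = B \left(- \frac{1}{100}\right) = - \frac{B}{100}$)
$K = -2477$ ($K = -11453 + 8976 = -2477$)
$\frac{S{\left(-30 - 11,221 \right)}}{19529} - \frac{6782}{K} = \frac{\left(- \frac{1}{100}\right) \left(-30 - 11\right)}{19529} - \frac{6782}{-2477} = \left(- \frac{1}{100}\right) \left(-41\right) \frac{1}{19529} - - \frac{6782}{2477} = \frac{41}{100} \cdot \frac{1}{19529} + \frac{6782}{2477} = \frac{41}{1952900} + \frac{6782}{2477} = \frac{13244669357}{4837333300}$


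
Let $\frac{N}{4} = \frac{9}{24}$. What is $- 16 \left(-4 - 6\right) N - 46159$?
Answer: $-45919$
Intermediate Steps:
$N = \frac{3}{2}$ ($N = 4 \cdot \frac{9}{24} = 4 \cdot 9 \cdot \frac{1}{24} = 4 \cdot \frac{3}{8} = \frac{3}{2} \approx 1.5$)
$- 16 \left(-4 - 6\right) N - 46159 = - 16 \left(-4 - 6\right) \frac{3}{2} - 46159 = \left(-16\right) \left(-10\right) \frac{3}{2} - 46159 = 160 \cdot \frac{3}{2} - 46159 = 240 - 46159 = -45919$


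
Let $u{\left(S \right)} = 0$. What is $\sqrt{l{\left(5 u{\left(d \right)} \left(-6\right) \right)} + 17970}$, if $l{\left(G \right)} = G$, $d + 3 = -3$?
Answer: $\sqrt{17970} \approx 134.05$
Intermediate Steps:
$d = -6$ ($d = -3 - 3 = -6$)
$\sqrt{l{\left(5 u{\left(d \right)} \left(-6\right) \right)} + 17970} = \sqrt{5 \cdot 0 \left(-6\right) + 17970} = \sqrt{0 \left(-6\right) + 17970} = \sqrt{0 + 17970} = \sqrt{17970}$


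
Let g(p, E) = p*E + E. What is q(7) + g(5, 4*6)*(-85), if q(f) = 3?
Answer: -12237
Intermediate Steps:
g(p, E) = E + E*p (g(p, E) = E*p + E = E + E*p)
q(7) + g(5, 4*6)*(-85) = 3 + ((4*6)*(1 + 5))*(-85) = 3 + (24*6)*(-85) = 3 + 144*(-85) = 3 - 12240 = -12237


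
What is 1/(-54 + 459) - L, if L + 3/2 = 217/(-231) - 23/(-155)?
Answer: 633481/276210 ≈ 2.2935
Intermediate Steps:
L = -23437/10230 (L = -3/2 + (217/(-231) - 23/(-155)) = -3/2 + (217*(-1/231) - 23*(-1/155)) = -3/2 + (-31/33 + 23/155) = -3/2 - 4046/5115 = -23437/10230 ≈ -2.2910)
1/(-54 + 459) - L = 1/(-54 + 459) - 1*(-23437/10230) = 1/405 + 23437/10230 = 633481/276210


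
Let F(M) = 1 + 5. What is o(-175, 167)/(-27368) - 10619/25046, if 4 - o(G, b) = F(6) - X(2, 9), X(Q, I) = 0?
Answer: -10377525/24480676 ≈ -0.42391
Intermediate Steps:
F(M) = 6
o(G, b) = -2 (o(G, b) = 4 - (6 - 1*0) = 4 - (6 + 0) = 4 - 1*6 = 4 - 6 = -2)
o(-175, 167)/(-27368) - 10619/25046 = -2/(-27368) - 10619/25046 = -2*(-1/27368) - 10619*1/25046 = 1/13684 - 1517/3578 = -10377525/24480676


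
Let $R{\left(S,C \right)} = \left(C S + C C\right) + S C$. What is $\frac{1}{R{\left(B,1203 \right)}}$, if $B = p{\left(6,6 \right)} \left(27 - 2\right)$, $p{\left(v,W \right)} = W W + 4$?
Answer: $\frac{1}{3853209} \approx 2.5952 \cdot 10^{-7}$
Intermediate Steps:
$p{\left(v,W \right)} = 4 + W^{2}$ ($p{\left(v,W \right)} = W^{2} + 4 = 4 + W^{2}$)
$B = 1000$ ($B = \left(4 + 6^{2}\right) \left(27 - 2\right) = \left(4 + 36\right) 25 = 40 \cdot 25 = 1000$)
$R{\left(S,C \right)} = C^{2} + 2 C S$ ($R{\left(S,C \right)} = \left(C S + C^{2}\right) + C S = \left(C^{2} + C S\right) + C S = C^{2} + 2 C S$)
$\frac{1}{R{\left(B,1203 \right)}} = \frac{1}{1203 \left(1203 + 2 \cdot 1000\right)} = \frac{1}{1203 \left(1203 + 2000\right)} = \frac{1}{1203 \cdot 3203} = \frac{1}{3853209}$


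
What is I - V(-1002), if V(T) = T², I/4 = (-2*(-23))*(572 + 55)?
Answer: -888636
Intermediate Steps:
I = 115368 (I = 4*((-2*(-23))*(572 + 55)) = 4*(46*627) = 4*28842 = 115368)
I - V(-1002) = 115368 - 1*(-1002)² = 115368 - 1*1004004 = 115368 - 1004004 = -888636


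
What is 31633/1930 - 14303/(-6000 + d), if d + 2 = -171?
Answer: 222875299/11913890 ≈ 18.707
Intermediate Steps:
d = -173 (d = -2 - 171 = -173)
31633/1930 - 14303/(-6000 + d) = 31633/1930 - 14303/(-6000 - 173) = 31633*(1/1930) - 14303/(-6173) = 31633/1930 - 14303*(-1/6173) = 31633/1930 + 14303/6173 = 222875299/11913890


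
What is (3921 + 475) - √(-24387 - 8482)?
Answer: 4396 - I*√32869 ≈ 4396.0 - 181.3*I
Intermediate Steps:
(3921 + 475) - √(-24387 - 8482) = 4396 - √(-32869) = 4396 - I*√32869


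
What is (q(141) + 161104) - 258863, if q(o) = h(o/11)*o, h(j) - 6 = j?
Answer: -1046162/11 ≈ -95106.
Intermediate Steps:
h(j) = 6 + j
q(o) = o*(6 + o/11) (q(o) = (6 + o/11)*o = o*(6 + o/11))
(q(141) + 161104) - 258863 = ((1/11)*141*(66 + 141) + 161104) - 258863 = ((1/11)*141*207 + 161104) - 258863 = (29187/11 + 161104) - 258863 = 1801331/11 - 258863 = -1046162/11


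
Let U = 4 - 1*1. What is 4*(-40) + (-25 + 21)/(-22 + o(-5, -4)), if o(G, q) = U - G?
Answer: -1118/7 ≈ -159.71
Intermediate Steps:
U = 3 (U = 4 - 1 = 3)
o(G, q) = 3 - G
4*(-40) + (-25 + 21)/(-22 + o(-5, -4)) = 4*(-40) + (-25 + 21)/(-22 + (3 - 1*(-5))) = -160 - 4/(-22 + (3 + 5)) = -160 - 4/(-22 + 8) = -160 - 4/(-14) = -160 - 4*(-1/14) = -160 + 2/7 = -1118/7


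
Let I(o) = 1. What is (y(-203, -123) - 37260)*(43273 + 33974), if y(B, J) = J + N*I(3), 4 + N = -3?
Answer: -2888265330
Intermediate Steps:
N = -7 (N = -4 - 3 = -7)
y(B, J) = -7 + J (y(B, J) = J - 7*1 = J - 7 = -7 + J)
(y(-203, -123) - 37260)*(43273 + 33974) = ((-7 - 123) - 37260)*(43273 + 33974) = (-130 - 37260)*77247 = -37390*77247 = -2888265330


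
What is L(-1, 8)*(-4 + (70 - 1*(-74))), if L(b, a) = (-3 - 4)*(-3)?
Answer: 2940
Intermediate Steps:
L(b, a) = 21 (L(b, a) = -7*(-3) = 21)
L(-1, 8)*(-4 + (70 - 1*(-74))) = 21*(-4 + (70 - 1*(-74))) = 21*(-4 + (70 + 74)) = 21*(-4 + 144) = 21*140 = 2940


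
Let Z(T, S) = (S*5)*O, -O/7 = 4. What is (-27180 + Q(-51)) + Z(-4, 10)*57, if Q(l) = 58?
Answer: -106922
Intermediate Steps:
O = -28 (O = -7*4 = -28)
Z(T, S) = -140*S (Z(T, S) = (S*5)*(-28) = (5*S)*(-28) = -140*S)
(-27180 + Q(-51)) + Z(-4, 10)*57 = (-27180 + 58) - 140*10*57 = -27122 - 1400*57 = -27122 - 79800 = -106922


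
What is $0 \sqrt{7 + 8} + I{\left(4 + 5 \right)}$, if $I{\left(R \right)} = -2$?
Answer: $-2$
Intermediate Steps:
$0 \sqrt{7 + 8} + I{\left(4 + 5 \right)} = 0 \sqrt{7 + 8} - 2 = 0 \sqrt{15} - 2 = 0 - 2 = -2$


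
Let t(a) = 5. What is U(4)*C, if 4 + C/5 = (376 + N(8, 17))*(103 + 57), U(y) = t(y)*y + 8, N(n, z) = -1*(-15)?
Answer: 8757840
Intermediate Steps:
N(n, z) = 15
U(y) = 8 + 5*y (U(y) = 5*y + 8 = 8 + 5*y)
C = 312780 (C = -20 + 5*((376 + 15)*(103 + 57)) = -20 + 5*(391*160) = -20 + 5*62560 = -20 + 312800 = 312780)
U(4)*C = (8 + 5*4)*312780 = (8 + 20)*312780 = 28*312780 = 8757840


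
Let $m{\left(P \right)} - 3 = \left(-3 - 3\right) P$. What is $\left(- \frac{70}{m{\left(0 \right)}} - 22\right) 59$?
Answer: $- \frac{8024}{3} \approx -2674.7$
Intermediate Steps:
$m{\left(P \right)} = 3 - 6 P$ ($m{\left(P \right)} = 3 + \left(-3 - 3\right) P = 3 - 6 P$)
$\left(- \frac{70}{m{\left(0 \right)}} - 22\right) 59 = \left(- \frac{70}{3 - 0} - 22\right) 59 = \left(- \frac{70}{3 + 0} - 22\right) 59 = \left(- \frac{70}{3} - 22\right) 59 = \left(- \frac{136}{3}\right) 59 = - \frac{8024}{3}$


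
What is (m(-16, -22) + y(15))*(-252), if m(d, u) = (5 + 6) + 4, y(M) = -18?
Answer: 756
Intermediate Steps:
m(d, u) = 15 (m(d, u) = 11 + 4 = 15)
(m(-16, -22) + y(15))*(-252) = (15 - 18)*(-252) = -3*(-252) = 756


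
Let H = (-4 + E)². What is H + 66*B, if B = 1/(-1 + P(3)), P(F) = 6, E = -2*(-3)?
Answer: 86/5 ≈ 17.200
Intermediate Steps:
E = 6
H = 4 (H = (-4 + 6)² = 2² = 4)
B = ⅕ (B = 1/(-1 + 6) = 1/5 = ⅕ ≈ 0.20000)
H + 66*B = 4 + 66*(⅕) = 4 + 66/5 = 86/5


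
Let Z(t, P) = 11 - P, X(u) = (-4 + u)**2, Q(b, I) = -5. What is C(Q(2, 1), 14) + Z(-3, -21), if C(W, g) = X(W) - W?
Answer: 118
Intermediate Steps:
C(W, g) = (-4 + W)**2 - W
C(Q(2, 1), 14) + Z(-3, -21) = ((-4 - 5)**2 - 1*(-5)) + (11 - 1*(-21)) = ((-9)**2 + 5) + (11 + 21) = (81 + 5) + 32 = 86 + 32 = 118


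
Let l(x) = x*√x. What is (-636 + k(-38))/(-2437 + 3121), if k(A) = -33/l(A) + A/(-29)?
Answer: -9203/9918 - 11*I*√38/329232 ≈ -0.92791 - 0.00020596*I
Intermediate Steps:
l(x) = x^(3/2)
k(A) = -33/A^(3/2) - A/29 (k(A) = -33/A^(3/2) + A/(-29) = -33/A^(3/2) + A*(-1/29) = -33/A^(3/2) - A/29)
(-636 + k(-38))/(-2437 + 3121) = (-636 + (-33*I*√38/1444 - 1/29*(-38)))/(-2437 + 3121) = (-636 + (-33*I*√38/1444 + 38/29))/684 = (-636 + (-33*I*√38/1444 + 38/29))*(1/684) = (-636 + (38/29 - 33*I*√38/1444))*(1/684) = (-18406/29 - 33*I*√38/1444)*(1/684) = -9203/9918 - 11*I*√38/329232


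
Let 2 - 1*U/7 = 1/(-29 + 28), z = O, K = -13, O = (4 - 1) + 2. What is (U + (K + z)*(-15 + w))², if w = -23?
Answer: 105625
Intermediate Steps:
O = 5 (O = 3 + 2 = 5)
z = 5
U = 21 (U = 14 - 7/(-29 + 28) = 14 - 7/(-1) = 14 - 7*(-1) = 14 + 7 = 21)
(U + (K + z)*(-15 + w))² = (21 + (-13 + 5)*(-15 - 23))² = (21 - 8*(-38))² = (21 + 304)² = 325² = 105625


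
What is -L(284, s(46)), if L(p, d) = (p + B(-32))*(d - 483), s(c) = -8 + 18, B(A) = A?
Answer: 119196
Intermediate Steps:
s(c) = 10
L(p, d) = (-483 + d)*(-32 + p) (L(p, d) = (p - 32)*(d - 483) = (-32 + p)*(-483 + d) = (-483 + d)*(-32 + p))
-L(284, s(46)) = -(15456 - 483*284 - 32*10 + 10*284) = -(15456 - 137172 - 320 + 2840) = -1*(-119196) = 119196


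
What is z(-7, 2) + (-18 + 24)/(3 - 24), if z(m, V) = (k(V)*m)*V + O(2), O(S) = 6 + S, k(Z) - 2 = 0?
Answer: -142/7 ≈ -20.286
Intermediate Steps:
k(Z) = 2 (k(Z) = 2 + 0 = 2)
z(m, V) = 8 + 2*V*m (z(m, V) = (2*m)*V + (6 + 2) = 2*V*m + 8 = 8 + 2*V*m)
z(-7, 2) + (-18 + 24)/(3 - 24) = (8 + 2*2*(-7)) + (-18 + 24)/(3 - 24) = (8 - 28) + 6/(-21) = -20 + 6*(-1/21) = -20 - 2/7 = -142/7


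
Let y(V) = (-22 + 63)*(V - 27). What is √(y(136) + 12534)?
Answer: 7*√347 ≈ 130.40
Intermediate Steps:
y(V) = -1107 + 41*V (y(V) = 41*(-27 + V) = -1107 + 41*V)
√(y(136) + 12534) = √((-1107 + 41*136) + 12534) = √((-1107 + 5576) + 12534) = √(4469 + 12534) = √17003 = 7*√347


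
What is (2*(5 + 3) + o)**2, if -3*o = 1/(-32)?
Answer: 2362369/9216 ≈ 256.33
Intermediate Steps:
o = 1/96 (o = -1/3/(-32) = -1/3*(-1/32) = 1/96 ≈ 0.010417)
(2*(5 + 3) + o)**2 = (2*(5 + 3) + 1/96)**2 = (2*8 + 1/96)**2 = (16 + 1/96)**2 = (1537/96)**2 = 2362369/9216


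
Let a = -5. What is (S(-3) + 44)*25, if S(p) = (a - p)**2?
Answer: 1200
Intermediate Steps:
S(p) = (-5 - p)**2
(S(-3) + 44)*25 = ((5 - 3)**2 + 44)*25 = (2**2 + 44)*25 = (4 + 44)*25 = 48*25 = 1200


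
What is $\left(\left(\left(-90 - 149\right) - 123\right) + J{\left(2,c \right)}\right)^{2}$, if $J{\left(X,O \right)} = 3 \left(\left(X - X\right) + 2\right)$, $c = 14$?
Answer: $126736$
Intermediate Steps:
$J{\left(X,O \right)} = 6$ ($J{\left(X,O \right)} = 3 \left(0 + 2\right) = 3 \cdot 2 = 6$)
$\left(\left(\left(-90 - 149\right) - 123\right) + J{\left(2,c \right)}\right)^{2} = \left(\left(\left(-90 - 149\right) - 123\right) + 6\right)^{2} = \left(\left(-239 - 123\right) + 6\right)^{2} = \left(-362 + 6\right)^{2} = \left(-356\right)^{2} = 126736$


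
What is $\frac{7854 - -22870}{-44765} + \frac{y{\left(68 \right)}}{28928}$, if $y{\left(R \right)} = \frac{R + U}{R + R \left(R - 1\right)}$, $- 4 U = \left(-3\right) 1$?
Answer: $- \frac{16438934186137}{23951615672320} \approx -0.68634$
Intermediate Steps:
$U = \frac{3}{4}$ ($U = - \frac{\left(-3\right) 1}{4} = \left(- \frac{1}{4}\right) \left(-3\right) = \frac{3}{4} \approx 0.75$)
$y{\left(R \right)} = \frac{\frac{3}{4} + R}{R + R \left(-1 + R\right)}$ ($y{\left(R \right)} = \frac{R + \frac{3}{4}}{R + R \left(R - 1\right)} = \frac{\frac{3}{4} + R}{R + R \left(-1 + R\right)}$)
$\frac{7854 - -22870}{-44765} + \frac{y{\left(68 \right)}}{28928} = \frac{7854 - -22870}{-44765} + \frac{\frac{1}{4624} \left(\frac{3}{4} + 68\right)}{28928} = \left(7854 + 22870\right) \left(- \frac{1}{44765}\right) + \frac{1}{4624} \cdot \frac{275}{4} \cdot \frac{1}{28928} = 30724 \left(- \frac{1}{44765}\right) + \frac{275}{18496} \cdot \frac{1}{28928} = - \frac{30724}{44765} + \frac{275}{535052288} = - \frac{16438934186137}{23951615672320}$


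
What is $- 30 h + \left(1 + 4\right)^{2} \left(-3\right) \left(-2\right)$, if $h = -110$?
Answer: $3450$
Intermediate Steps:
$- 30 h + \left(1 + 4\right)^{2} \left(-3\right) \left(-2\right) = \left(-30\right) \left(-110\right) + \left(1 + 4\right)^{2} \left(-3\right) \left(-2\right) = 3300 + 5^{2} \left(-3\right) \left(-2\right) = 3300 + 25 \left(-3\right) \left(-2\right) = 3300 - -150 = 3300 + 150 = 3450$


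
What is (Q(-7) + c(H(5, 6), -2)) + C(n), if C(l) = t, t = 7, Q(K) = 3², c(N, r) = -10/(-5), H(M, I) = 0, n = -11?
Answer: 18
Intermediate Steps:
c(N, r) = 2 (c(N, r) = -10*(-⅕) = 2)
Q(K) = 9
C(l) = 7
(Q(-7) + c(H(5, 6), -2)) + C(n) = (9 + 2) + 7 = 11 + 7 = 18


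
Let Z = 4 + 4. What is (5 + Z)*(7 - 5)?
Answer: 26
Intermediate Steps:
Z = 8
(5 + Z)*(7 - 5) = (5 + 8)*(7 - 5) = 13*2 = 26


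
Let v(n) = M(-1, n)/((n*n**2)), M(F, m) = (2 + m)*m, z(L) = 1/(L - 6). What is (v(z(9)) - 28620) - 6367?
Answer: -34966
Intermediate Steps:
z(L) = 1/(-6 + L)
M(F, m) = m*(2 + m)
v(n) = (2 + n)/n**2 (v(n) = (n*(2 + n))/((n*n**2)) = (n*(2 + n))/(n**3) = (n*(2 + n))/n**3 = (2 + n)/n**2)
(v(z(9)) - 28620) - 6367 = ((2 + 1/(-6 + 9))/(1/(-6 + 9))**2 - 28620) - 6367 = ((2 + 1/3)/(1/3)**2 - 28620) - 6367 = ((2 + 1/3)/3**(-2) - 28620) - 6367 = (9*(7/3) - 28620) - 6367 = (21 - 28620) - 6367 = -28599 - 6367 = -34966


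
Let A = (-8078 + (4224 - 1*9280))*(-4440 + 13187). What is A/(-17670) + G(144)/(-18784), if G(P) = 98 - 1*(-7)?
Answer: 359660376247/55318880 ≈ 6501.6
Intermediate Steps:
A = -114883098 (A = (-8078 + (4224 - 9280))*8747 = (-8078 - 5056)*8747 = -13134*8747 = -114883098)
G(P) = 105 (G(P) = 98 + 7 = 105)
A/(-17670) + G(144)/(-18784) = -114883098/(-17670) + 105/(-18784) = -114883098*(-1/17670) + 105*(-1/18784) = 19147183/2945 - 105/18784 = 359660376247/55318880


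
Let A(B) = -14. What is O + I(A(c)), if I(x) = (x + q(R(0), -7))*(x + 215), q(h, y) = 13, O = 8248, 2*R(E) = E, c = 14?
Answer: 8047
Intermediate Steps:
R(E) = E/2
I(x) = (13 + x)*(215 + x) (I(x) = (x + 13)*(x + 215) = (13 + x)*(215 + x))
O + I(A(c)) = 8248 + (2795 + (-14)**2 + 228*(-14)) = 8248 + (2795 + 196 - 3192) = 8248 - 201 = 8047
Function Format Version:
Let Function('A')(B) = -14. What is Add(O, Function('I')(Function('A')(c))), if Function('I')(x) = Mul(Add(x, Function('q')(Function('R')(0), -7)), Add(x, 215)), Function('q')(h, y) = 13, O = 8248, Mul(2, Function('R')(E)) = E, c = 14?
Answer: 8047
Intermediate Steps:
Function('R')(E) = Mul(Rational(1, 2), E)
Function('I')(x) = Mul(Add(13, x), Add(215, x)) (Function('I')(x) = Mul(Add(x, 13), Add(x, 215)) = Mul(Add(13, x), Add(215, x)))
Add(O, Function('I')(Function('A')(c))) = Add(8248, Add(2795, Pow(-14, 2), Mul(228, -14))) = Add(8248, Add(2795, 196, -3192)) = Add(8248, -201) = 8047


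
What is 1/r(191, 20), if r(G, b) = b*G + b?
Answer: 1/3840 ≈ 0.00026042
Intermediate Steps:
r(G, b) = b + G*b (r(G, b) = G*b + b = b + G*b)
1/r(191, 20) = 1/(20*(1 + 191)) = 1/(20*192) = 1/3840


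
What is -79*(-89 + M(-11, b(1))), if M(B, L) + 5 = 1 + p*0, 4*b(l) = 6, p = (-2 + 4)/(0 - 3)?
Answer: 7347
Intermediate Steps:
p = -⅔ (p = 2/(-3) = 2*(-⅓) = -⅔ ≈ -0.66667)
b(l) = 3/2 (b(l) = (¼)*6 = 3/2)
M(B, L) = -4 (M(B, L) = -5 + (1 - ⅔*0) = -5 + (1 + 0) = -5 + 1 = -4)
-79*(-89 + M(-11, b(1))) = -79*(-89 - 4) = -79*(-93) = 7347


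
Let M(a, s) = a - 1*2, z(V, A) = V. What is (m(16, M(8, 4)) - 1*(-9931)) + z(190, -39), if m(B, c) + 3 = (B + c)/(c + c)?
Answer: 60719/6 ≈ 10120.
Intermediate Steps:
M(a, s) = -2 + a (M(a, s) = a - 2 = -2 + a)
m(B, c) = -3 + (B + c)/(2*c) (m(B, c) = -3 + (B + c)/(c + c) = -3 + (B + c)/((2*c)) = -3 + (B + c)*(1/(2*c)) = -3 + (B + c)/(2*c))
(m(16, M(8, 4)) - 1*(-9931)) + z(190, -39) = ((16 - 5*(-2 + 8))/(2*(-2 + 8)) - 1*(-9931)) + 190 = ((1/2)*(16 - 5*6)/6 + 9931) + 190 = ((1/2)*(1/6)*(16 - 30) + 9931) + 190 = ((1/2)*(1/6)*(-14) + 9931) + 190 = (-7/6 + 9931) + 190 = 59579/6 + 190 = 60719/6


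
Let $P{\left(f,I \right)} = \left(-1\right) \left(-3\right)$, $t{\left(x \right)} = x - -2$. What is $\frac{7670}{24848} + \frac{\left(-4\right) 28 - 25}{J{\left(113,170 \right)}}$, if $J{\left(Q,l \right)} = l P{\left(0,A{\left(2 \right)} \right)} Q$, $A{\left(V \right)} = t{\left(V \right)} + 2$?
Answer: $\frac{109654481}{357997560} \approx 0.3063$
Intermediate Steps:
$t{\left(x \right)} = 2 + x$ ($t{\left(x \right)} = x + 2 = 2 + x$)
$A{\left(V \right)} = 4 + V$ ($A{\left(V \right)} = \left(2 + V\right) + 2 = 4 + V$)
$P{\left(f,I \right)} = 3$
$J{\left(Q,l \right)} = 3 Q l$ ($J{\left(Q,l \right)} = l 3 Q = 3 l Q = 3 Q l$)
$\frac{7670}{24848} + \frac{\left(-4\right) 28 - 25}{J{\left(113,170 \right)}} = \frac{7670}{24848} + \frac{\left(-4\right) 28 - 25}{3 \cdot 113 \cdot 170} = 7670 \cdot \frac{1}{24848} + \frac{-112 - 25}{57630} = \frac{3835}{12424} - \frac{137}{57630} = \frac{109654481}{357997560}$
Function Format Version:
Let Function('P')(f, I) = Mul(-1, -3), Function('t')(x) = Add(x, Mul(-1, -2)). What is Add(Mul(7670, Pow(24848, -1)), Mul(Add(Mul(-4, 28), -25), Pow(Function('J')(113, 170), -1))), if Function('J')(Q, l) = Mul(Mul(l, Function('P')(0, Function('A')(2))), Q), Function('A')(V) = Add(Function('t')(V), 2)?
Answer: Rational(109654481, 357997560) ≈ 0.30630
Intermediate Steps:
Function('t')(x) = Add(2, x) (Function('t')(x) = Add(x, 2) = Add(2, x))
Function('A')(V) = Add(4, V) (Function('A')(V) = Add(Add(2, V), 2) = Add(4, V))
Function('P')(f, I) = 3
Function('J')(Q, l) = Mul(3, Q, l) (Function('J')(Q, l) = Mul(Mul(l, 3), Q) = Mul(Mul(3, l), Q) = Mul(3, Q, l))
Add(Mul(7670, Pow(24848, -1)), Mul(Add(Mul(-4, 28), -25), Pow(Function('J')(113, 170), -1))) = Add(Mul(7670, Pow(24848, -1)), Mul(Add(Mul(-4, 28), -25), Pow(Mul(3, 113, 170), -1))) = Add(Mul(7670, Rational(1, 24848)), Mul(Add(-112, -25), Pow(57630, -1))) = Add(Rational(3835, 12424), Mul(-137, Rational(1, 57630))) = Add(Rational(3835, 12424), Rational(-137, 57630)) = Rational(109654481, 357997560)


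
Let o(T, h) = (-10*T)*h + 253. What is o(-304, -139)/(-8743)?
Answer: 422307/8743 ≈ 48.302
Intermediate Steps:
o(T, h) = 253 - 10*T*h (o(T, h) = -10*T*h + 253 = 253 - 10*T*h)
o(-304, -139)/(-8743) = (253 - 10*(-304)*(-139))/(-8743) = (253 - 422560)*(-1/8743) = -422307*(-1/8743) = 422307/8743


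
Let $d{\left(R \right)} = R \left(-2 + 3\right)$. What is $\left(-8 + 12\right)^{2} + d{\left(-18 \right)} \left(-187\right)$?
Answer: $3382$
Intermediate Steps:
$d{\left(R \right)} = R$ ($d{\left(R \right)} = R 1 = R$)
$\left(-8 + 12\right)^{2} + d{\left(-18 \right)} \left(-187\right) = \left(-8 + 12\right)^{2} - -3366 = 4^{2} + 3366 = 16 + 3366 = 3382$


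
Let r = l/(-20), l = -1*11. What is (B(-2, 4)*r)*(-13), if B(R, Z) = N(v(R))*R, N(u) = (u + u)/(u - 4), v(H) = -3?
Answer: 429/35 ≈ 12.257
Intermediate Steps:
N(u) = 2*u/(-4 + u) (N(u) = (2*u)/(-4 + u) = 2*u/(-4 + u))
l = -11
B(R, Z) = 6*R/7 (B(R, Z) = (2*(-3)/(-4 - 3))*R = (2*(-3)/(-7))*R = (2*(-3)*(-⅐))*R = 6*R/7)
r = 11/20 (r = -11/(-20) = -11*(-1/20) = 11/20 ≈ 0.55000)
(B(-2, 4)*r)*(-13) = (((6/7)*(-2))*(11/20))*(-13) = -12/7*11/20*(-13) = -33/35*(-13) = 429/35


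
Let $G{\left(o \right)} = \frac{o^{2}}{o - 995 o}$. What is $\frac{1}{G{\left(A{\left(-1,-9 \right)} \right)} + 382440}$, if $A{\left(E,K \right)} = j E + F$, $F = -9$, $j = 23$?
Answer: $\frac{497}{190072696} \approx 2.6148 \cdot 10^{-6}$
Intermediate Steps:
$A{\left(E,K \right)} = -9 + 23 E$ ($A{\left(E,K \right)} = 23 E - 9 = -9 + 23 E$)
$G{\left(o \right)} = - \frac{o}{994}$ ($G{\left(o \right)} = \frac{o^{2}}{\left(-994\right) o} = - \frac{1}{994 o} o^{2} = - \frac{o}{994}$)
$\frac{1}{G{\left(A{\left(-1,-9 \right)} \right)} + 382440} = \frac{1}{- \frac{-9 + 23 \left(-1\right)}{994} + 382440} = \frac{1}{- \frac{-9 - 23}{994} + 382440} = \frac{1}{\left(- \frac{1}{994}\right) \left(-32\right) + 382440} = \frac{1}{\frac{16}{497} + 382440} = \frac{1}{\frac{190072696}{497}} = \frac{497}{190072696}$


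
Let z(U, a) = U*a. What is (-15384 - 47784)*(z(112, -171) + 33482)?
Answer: -905197440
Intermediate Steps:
(-15384 - 47784)*(z(112, -171) + 33482) = (-15384 - 47784)*(112*(-171) + 33482) = -63168*(-19152 + 33482) = -63168*14330 = -905197440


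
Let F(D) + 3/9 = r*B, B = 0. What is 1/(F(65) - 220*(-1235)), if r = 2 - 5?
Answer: 3/815099 ≈ 3.6805e-6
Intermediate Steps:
r = -3
F(D) = -⅓ (F(D) = -⅓ - 3*0 = -⅓ + 0 = -⅓)
1/(F(65) - 220*(-1235)) = 1/(-⅓ - 220*(-1235)) = 1/(-⅓ + 271700) = 1/(815099/3) = 3/815099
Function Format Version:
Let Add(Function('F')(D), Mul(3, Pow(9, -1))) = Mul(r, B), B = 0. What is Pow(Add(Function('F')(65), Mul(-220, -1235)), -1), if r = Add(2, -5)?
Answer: Rational(3, 815099) ≈ 3.6805e-6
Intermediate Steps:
r = -3
Function('F')(D) = Rational(-1, 3) (Function('F')(D) = Add(Rational(-1, 3), Mul(-3, 0)) = Add(Rational(-1, 3), 0) = Rational(-1, 3))
Pow(Add(Function('F')(65), Mul(-220, -1235)), -1) = Pow(Add(Rational(-1, 3), Mul(-220, -1235)), -1) = Pow(Add(Rational(-1, 3), 271700), -1) = Pow(Rational(815099, 3), -1) = Rational(3, 815099)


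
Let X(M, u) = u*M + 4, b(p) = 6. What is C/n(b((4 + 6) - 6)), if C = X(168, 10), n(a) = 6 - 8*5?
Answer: -842/17 ≈ -49.529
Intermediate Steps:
X(M, u) = 4 + M*u (X(M, u) = M*u + 4 = 4 + M*u)
n(a) = -34 (n(a) = 6 - 40 = -34)
C = 1684 (C = 4 + 168*10 = 4 + 1680 = 1684)
C/n(b((4 + 6) - 6)) = 1684/(-34) = 1684*(-1/34) = -842/17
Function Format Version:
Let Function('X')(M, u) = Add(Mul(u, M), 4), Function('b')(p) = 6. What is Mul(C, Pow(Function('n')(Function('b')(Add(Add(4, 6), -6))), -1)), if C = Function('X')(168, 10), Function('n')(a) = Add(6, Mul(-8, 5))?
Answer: Rational(-842, 17) ≈ -49.529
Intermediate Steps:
Function('X')(M, u) = Add(4, Mul(M, u)) (Function('X')(M, u) = Add(Mul(M, u), 4) = Add(4, Mul(M, u)))
Function('n')(a) = -34 (Function('n')(a) = Add(6, -40) = -34)
C = 1684 (C = Add(4, Mul(168, 10)) = Add(4, 1680) = 1684)
Mul(C, Pow(Function('n')(Function('b')(Add(Add(4, 6), -6))), -1)) = Mul(1684, Pow(-34, -1)) = Mul(1684, Rational(-1, 34)) = Rational(-842, 17)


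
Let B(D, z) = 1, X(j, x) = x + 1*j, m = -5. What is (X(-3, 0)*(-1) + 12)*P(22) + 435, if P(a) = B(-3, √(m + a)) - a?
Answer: 120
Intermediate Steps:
X(j, x) = j + x (X(j, x) = x + j = j + x)
P(a) = 1 - a
(X(-3, 0)*(-1) + 12)*P(22) + 435 = ((-3 + 0)*(-1) + 12)*(1 - 1*22) + 435 = (-3*(-1) + 12)*(1 - 22) + 435 = (3 + 12)*(-21) + 435 = 15*(-21) + 435 = -315 + 435 = 120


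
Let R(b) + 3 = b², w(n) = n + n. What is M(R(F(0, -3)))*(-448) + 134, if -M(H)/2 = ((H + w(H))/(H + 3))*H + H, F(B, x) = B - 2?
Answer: 1702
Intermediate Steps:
F(B, x) = -2 + B
w(n) = 2*n
R(b) = -3 + b²
M(H) = -2*H - 6*H²/(3 + H) (M(H) = -2*(((H + 2*H)/(H + 3))*H + H) = -2*(((3*H)/(3 + H))*H + H) = -2*((3*H/(3 + H))*H + H) = -2*(3*H²/(3 + H) + H) = -2*(H + 3*H²/(3 + H)) = -2*H - 6*H²/(3 + H))
M(R(F(0, -3)))*(-448) + 134 = -2*(-3 + (-2 + 0)²)*(3 + 4*(-3 + (-2 + 0)²))/(3 + (-3 + (-2 + 0)²))*(-448) + 134 = -2*(-3 + (-2)²)*(3 + 4*(-3 + (-2)²))/(3 + (-3 + (-2)²))*(-448) + 134 = -2*(-3 + 4)*(3 + 4*(-3 + 4))/(3 + (-3 + 4))*(-448) + 134 = -2*1*(3 + 4*1)/(3 + 1)*(-448) + 134 = -2*1*(3 + 4)/4*(-448) + 134 = -2*1*¼*7*(-448) + 134 = -7/2*(-448) + 134 = 1568 + 134 = 1702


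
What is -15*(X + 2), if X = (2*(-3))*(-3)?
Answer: -300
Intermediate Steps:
X = 18 (X = -6*(-3) = 18)
-15*(X + 2) = -15*(18 + 2) = -15*20 = -300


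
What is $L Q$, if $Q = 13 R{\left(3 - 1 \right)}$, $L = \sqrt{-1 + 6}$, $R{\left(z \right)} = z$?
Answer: $26 \sqrt{5} \approx 58.138$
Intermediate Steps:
$L = \sqrt{5} \approx 2.2361$
$Q = 26$ ($Q = 13 \left(3 - 1\right) = 13 \cdot 2 = 26$)
$L Q = \sqrt{5} \cdot 26 = 26 \sqrt{5}$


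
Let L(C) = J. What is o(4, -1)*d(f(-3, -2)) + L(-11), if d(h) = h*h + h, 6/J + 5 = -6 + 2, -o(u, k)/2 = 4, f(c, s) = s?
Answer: -50/3 ≈ -16.667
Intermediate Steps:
o(u, k) = -8 (o(u, k) = -2*4 = -8)
J = -2/3 (J = 6/(-5 + (-6 + 2)) = 6/(-5 - 4) = 6/(-9) = 6*(-1/9) = -2/3 ≈ -0.66667)
d(h) = h + h**2 (d(h) = h**2 + h = h + h**2)
L(C) = -2/3
o(4, -1)*d(f(-3, -2)) + L(-11) = -(-16)*(1 - 2) - 2/3 = -(-16)*(-1) - 2/3 = -8*2 - 2/3 = -16 - 2/3 = -50/3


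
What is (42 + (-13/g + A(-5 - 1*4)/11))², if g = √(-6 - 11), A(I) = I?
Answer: 3468104/2057 + 11778*I*√17/187 ≈ 1686.0 + 259.69*I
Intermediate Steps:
g = I*√17 (g = √(-17) = I*√17 ≈ 4.1231*I)
(42 + (-13/g + A(-5 - 1*4)/11))² = (42 + (-13*(-I*√17/17) + (-5 - 1*4)/11))² = (42 + (-(-13)*I*√17/17 + (-5 - 4)*(1/11)))² = (42 + (13*I*√17/17 - 9*1/11))² = (42 + (13*I*√17/17 - 9/11))² = (42 + (-9/11 + 13*I*√17/17))² = (453/11 + 13*I*√17/17)²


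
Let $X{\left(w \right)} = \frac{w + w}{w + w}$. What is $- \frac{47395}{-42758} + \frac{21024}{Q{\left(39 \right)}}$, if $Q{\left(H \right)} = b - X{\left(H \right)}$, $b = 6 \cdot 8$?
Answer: $\frac{901171757}{2009626} \approx 448.43$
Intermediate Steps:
$X{\left(w \right)} = 1$ ($X{\left(w \right)} = \frac{2 w}{2 w} = 2 w \frac{1}{2 w} = 1$)
$b = 48$
$Q{\left(H \right)} = 47$ ($Q{\left(H \right)} = 48 - 1 = 47$)
$- \frac{47395}{-42758} + \frac{21024}{Q{\left(39 \right)}} = - \frac{47395}{-42758} + \frac{21024}{47} = \left(-47395\right) \left(- \frac{1}{42758}\right) + 21024 \cdot \frac{1}{47} = \frac{47395}{42758} + \frac{21024}{47} = \frac{901171757}{2009626}$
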